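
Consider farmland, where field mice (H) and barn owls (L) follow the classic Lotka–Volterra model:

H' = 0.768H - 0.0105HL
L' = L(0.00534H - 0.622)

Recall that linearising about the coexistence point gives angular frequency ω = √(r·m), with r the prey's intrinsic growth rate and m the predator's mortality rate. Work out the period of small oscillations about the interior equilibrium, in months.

Here r = 0.768 and m = 0.622, so r·m = 0.478.
ω = √0.478 = 0.691 per month, hence T = 2π/ω ≈ 9.09 months.

T ≈ 9.09 months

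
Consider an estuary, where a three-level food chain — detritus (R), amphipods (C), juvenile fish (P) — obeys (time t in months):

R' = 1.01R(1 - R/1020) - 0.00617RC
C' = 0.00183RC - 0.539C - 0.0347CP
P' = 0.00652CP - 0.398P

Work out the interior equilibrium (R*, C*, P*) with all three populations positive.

R* ≈ 640, C* ≈ 61, P* ≈ 18.2

From dP/dt = 0: 0.00652C* = 0.398, so C* = 61.
From dR/dt = 0: 1.01(1 - R*/1020) = 0.00617·61, giving R* = 1020·(1 - 0.373) = 640.
From dC/dt = 0: 0.00183·640 - 0.539 = 0.0347P*, so P* = 0.632/0.0347 = 18.2.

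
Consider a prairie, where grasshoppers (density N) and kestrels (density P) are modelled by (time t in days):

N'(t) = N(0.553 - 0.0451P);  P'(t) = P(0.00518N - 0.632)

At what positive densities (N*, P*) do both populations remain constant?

Set dP/dt = 0 with P > 0: 0.00518N - 0.632 = 0, so N* = 0.632/0.00518 = 122.
Set dN/dt = 0 with N > 0: 0.553 - 0.0451P = 0, so P* = 0.553/0.0451 = 12.3.

N* ≈ 122, P* ≈ 12.3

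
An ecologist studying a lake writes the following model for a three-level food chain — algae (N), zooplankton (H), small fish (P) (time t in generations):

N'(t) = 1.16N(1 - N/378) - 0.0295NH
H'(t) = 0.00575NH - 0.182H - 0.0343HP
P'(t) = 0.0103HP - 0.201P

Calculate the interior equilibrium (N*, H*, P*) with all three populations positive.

N* ≈ 190, H* ≈ 19.5, P* ≈ 26.6

From dP/dt = 0: 0.0103H* = 0.201, so H* = 19.5.
From dN/dt = 0: 1.16(1 - N*/378) = 0.0295·19.5, giving N* = 378·(1 - 0.496) = 190.
From dH/dt = 0: 0.00575·190 - 0.182 = 0.0343P*, so P* = 0.913/0.0343 = 26.6.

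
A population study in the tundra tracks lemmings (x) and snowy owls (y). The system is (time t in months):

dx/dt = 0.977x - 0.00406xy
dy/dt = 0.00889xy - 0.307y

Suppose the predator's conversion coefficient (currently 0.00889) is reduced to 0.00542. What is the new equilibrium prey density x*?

x* ≈ 56.6

At the interior fixed point, setting dy/dt = 0 with y > 0 fixes x* = (predator death rate)/(xy coefficient) — independent of the other coefficients.
With the change, x* = 0.307/0.00542 = 56.6; it rises from 34.5.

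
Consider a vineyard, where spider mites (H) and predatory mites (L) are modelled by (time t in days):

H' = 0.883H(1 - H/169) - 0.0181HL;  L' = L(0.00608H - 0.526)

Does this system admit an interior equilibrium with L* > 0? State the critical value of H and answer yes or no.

The predator equation gives dL/dt > 0 only when H > 0.526/0.00608 = 86.5.
Without the predator, H → K = 169. Since 169 > 86.5, the predator can invade and persist.

Threshold H = 86.5; K > 86.5, so yes, the predator persists.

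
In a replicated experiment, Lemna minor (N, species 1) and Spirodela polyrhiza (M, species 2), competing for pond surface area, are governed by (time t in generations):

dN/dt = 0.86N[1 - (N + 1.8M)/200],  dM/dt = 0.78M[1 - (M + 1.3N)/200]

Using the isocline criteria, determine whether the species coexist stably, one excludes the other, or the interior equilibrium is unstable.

unstable coexistence (outcome depends on initial conditions)

Compare the nullcline intercepts: K1/α12 = 200/1.8 = 111 < K2 = 200; K2/α21 = 200/1.3 = 154 < K1 = 200.
Since both are reversed, neither can invade when rare; the interior point is a saddle.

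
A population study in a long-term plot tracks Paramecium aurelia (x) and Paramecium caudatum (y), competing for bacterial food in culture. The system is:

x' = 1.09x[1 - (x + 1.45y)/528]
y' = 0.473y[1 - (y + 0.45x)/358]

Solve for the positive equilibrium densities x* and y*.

Setting both brackets to zero gives the nullclines x + 1.45y = 528 and 0.45x + y = 358.
Substituting y = 358 - 0.45x into the first: x(1 - 1.45·0.45) = 528 - 1.45·358.
So x* = 8.9/0.348 = 25.6, and then y* = 358 - 0.45·25.6 = 346.

x* ≈ 25.6, y* ≈ 346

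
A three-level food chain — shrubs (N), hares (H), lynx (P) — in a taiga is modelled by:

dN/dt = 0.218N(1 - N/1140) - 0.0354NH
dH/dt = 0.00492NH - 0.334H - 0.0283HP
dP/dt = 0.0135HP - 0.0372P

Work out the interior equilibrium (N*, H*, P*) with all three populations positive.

N* ≈ 630, H* ≈ 2.76, P* ≈ 97.7

From dP/dt = 0: 0.0135H* = 0.0372, so H* = 2.76.
From dN/dt = 0: 0.218(1 - N*/1140) = 0.0354·2.76, giving N* = 1140·(1 - 0.447) = 630.
From dH/dt = 0: 0.00492·630 - 0.334 = 0.0283P*, so P* = 2.77/0.0283 = 97.7.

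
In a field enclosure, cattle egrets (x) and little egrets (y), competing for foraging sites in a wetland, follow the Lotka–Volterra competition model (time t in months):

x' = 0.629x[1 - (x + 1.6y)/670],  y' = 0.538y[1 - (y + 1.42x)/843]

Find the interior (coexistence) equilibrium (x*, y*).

Setting both brackets to zero gives the nullclines x + 1.6y = 670 and 1.42x + y = 843.
Substituting y = 843 - 1.42x into the first: x(1 - 1.6·1.42) = 670 - 1.6·843.
So x* = -679/-1.27 = 534, and then y* = 843 - 1.42·534 = 85.2.

x* ≈ 534, y* ≈ 85.2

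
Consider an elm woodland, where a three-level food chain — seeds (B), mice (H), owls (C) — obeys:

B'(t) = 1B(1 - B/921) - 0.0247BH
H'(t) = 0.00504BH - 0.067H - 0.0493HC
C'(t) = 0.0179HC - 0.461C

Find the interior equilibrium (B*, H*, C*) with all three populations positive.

B* ≈ 335, H* ≈ 25.8, C* ≈ 32.9

From dC/dt = 0: 0.0179H* = 0.461, so H* = 25.8.
From dB/dt = 0: 1(1 - B*/921) = 0.0247·25.8, giving B* = 921·(1 - 0.636) = 335.
From dH/dt = 0: 0.00504·335 - 0.067 = 0.0493C*, so C* = 1.62/0.0493 = 32.9.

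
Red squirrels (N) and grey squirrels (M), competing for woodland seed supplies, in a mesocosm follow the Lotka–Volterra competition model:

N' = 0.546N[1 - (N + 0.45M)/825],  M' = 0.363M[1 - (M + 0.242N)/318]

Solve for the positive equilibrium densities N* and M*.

N* ≈ 765, M* ≈ 133

Setting both brackets to zero gives the nullclines N + 0.45M = 825 and 0.242N + M = 318.
Substituting M = 318 - 0.242N into the first: N(1 - 0.45·0.242) = 825 - 0.45·318.
So N* = 682/0.891 = 765, and then M* = 318 - 0.242·765 = 133.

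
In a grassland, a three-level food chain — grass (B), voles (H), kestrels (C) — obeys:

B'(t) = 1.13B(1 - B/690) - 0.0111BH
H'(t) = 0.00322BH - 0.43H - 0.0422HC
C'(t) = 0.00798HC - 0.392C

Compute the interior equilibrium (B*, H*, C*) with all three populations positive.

From dC/dt = 0: 0.00798H* = 0.392, so H* = 49.1.
From dB/dt = 0: 1.13(1 - B*/690) = 0.0111·49.1, giving B* = 690·(1 - 0.483) = 357.
From dH/dt = 0: 0.00322·357 - 0.43 = 0.0422C*, so C* = 0.72/0.0422 = 17.1.

B* ≈ 357, H* ≈ 49.1, C* ≈ 17.1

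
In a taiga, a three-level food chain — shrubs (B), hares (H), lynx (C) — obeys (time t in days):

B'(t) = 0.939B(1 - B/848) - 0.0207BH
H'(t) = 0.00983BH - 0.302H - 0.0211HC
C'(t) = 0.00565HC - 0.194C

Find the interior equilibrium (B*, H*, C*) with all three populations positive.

B* ≈ 206, H* ≈ 34.3, C* ≈ 81.7

From dC/dt = 0: 0.00565H* = 0.194, so H* = 34.3.
From dB/dt = 0: 0.939(1 - B*/848) = 0.0207·34.3, giving B* = 848·(1 - 0.757) = 206.
From dH/dt = 0: 0.00983·206 - 0.302 = 0.0211C*, so C* = 1.72/0.0211 = 81.7.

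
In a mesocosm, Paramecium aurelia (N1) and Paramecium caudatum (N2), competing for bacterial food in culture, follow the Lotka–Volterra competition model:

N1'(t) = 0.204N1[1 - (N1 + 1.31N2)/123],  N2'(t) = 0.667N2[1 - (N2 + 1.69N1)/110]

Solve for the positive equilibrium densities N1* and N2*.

N1* ≈ 17.4, N2* ≈ 80.6

Setting both brackets to zero gives the nullclines N1 + 1.31N2 = 123 and 1.69N1 + N2 = 110.
Substituting N2 = 110 - 1.69N1 into the first: N1(1 - 1.31·1.69) = 123 - 1.31·110.
So N1* = -21.1/-1.21 = 17.4, and then N2* = 110 - 1.69·17.4 = 80.6.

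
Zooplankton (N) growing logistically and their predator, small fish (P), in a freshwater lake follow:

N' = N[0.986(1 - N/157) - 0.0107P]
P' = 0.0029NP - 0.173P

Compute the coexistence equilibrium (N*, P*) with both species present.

From dP/dt = 0 with P > 0: 0.0029N* = 0.173, so N* = 59.7.
Substitute into dN/dt = 0: 0.986(1 - 59.7/157) = 0.0107P*.
The bracket is 0.62, giving P* = 0.611/0.0107 = 57.1.

N* ≈ 59.7, P* ≈ 57.1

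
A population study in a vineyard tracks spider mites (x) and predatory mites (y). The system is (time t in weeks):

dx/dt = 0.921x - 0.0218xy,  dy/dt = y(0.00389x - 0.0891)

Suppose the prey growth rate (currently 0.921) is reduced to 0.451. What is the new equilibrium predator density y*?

y* ≈ 20.7

At the interior fixed point, setting dx/dt = 0 with x > 0 fixes y* = (prey growth rate)/(xy coefficient) — independent of the other coefficients.
With the change, y* = 0.451/0.0218 = 20.7; it falls from 42.2.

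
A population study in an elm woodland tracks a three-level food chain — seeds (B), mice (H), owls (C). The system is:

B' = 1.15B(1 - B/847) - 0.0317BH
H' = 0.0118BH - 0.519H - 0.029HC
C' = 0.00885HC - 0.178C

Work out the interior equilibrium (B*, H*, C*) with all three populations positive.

From dC/dt = 0: 0.00885H* = 0.178, so H* = 20.1.
From dB/dt = 0: 1.15(1 - B*/847) = 0.0317·20.1, giving B* = 847·(1 - 0.554) = 377.
From dH/dt = 0: 0.0118·377 - 0.519 = 0.029C*, so C* = 3.93/0.029 = 136.

B* ≈ 377, H* ≈ 20.1, C* ≈ 136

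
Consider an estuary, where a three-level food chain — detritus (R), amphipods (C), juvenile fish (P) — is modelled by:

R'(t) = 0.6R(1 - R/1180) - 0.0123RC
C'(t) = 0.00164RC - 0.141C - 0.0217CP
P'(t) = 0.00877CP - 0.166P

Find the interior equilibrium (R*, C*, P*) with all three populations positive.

R* ≈ 722, C* ≈ 18.9, P* ≈ 48.1

From dP/dt = 0: 0.00877C* = 0.166, so C* = 18.9.
From dR/dt = 0: 0.6(1 - R*/1180) = 0.0123·18.9, giving R* = 1180·(1 - 0.388) = 722.
From dC/dt = 0: 0.00164·722 - 0.141 = 0.0217P*, so P* = 1.04/0.0217 = 48.1.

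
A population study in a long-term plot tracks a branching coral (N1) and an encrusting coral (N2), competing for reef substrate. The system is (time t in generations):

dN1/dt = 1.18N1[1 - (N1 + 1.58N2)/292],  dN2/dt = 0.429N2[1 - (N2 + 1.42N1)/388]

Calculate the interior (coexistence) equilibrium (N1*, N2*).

Setting both brackets to zero gives the nullclines N1 + 1.58N2 = 292 and 1.42N1 + N2 = 388.
Substituting N2 = 388 - 1.42N1 into the first: N1(1 - 1.58·1.42) = 292 - 1.58·388.
So N1* = -321/-1.24 = 258, and then N2* = 388 - 1.42·258 = 21.4.

N1* ≈ 258, N2* ≈ 21.4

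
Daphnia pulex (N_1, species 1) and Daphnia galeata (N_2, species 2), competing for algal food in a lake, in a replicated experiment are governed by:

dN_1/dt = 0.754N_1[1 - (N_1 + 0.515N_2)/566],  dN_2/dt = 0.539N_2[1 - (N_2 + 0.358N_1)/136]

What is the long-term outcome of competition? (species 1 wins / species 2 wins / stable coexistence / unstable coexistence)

Compare the nullcline intercepts: K1/α12 = 566/0.515 = 1100 > K2 = 136; K2/α21 = 136/0.358 = 380 < K1 = 566.
Since the inequalities point opposite ways, species 1 can invade but species 2 cannot.

species 1 excludes species 2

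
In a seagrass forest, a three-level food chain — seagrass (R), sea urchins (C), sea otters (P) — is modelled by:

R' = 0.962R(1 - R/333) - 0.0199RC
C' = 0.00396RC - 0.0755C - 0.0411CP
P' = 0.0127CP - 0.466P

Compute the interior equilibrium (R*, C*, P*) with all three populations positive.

From dP/dt = 0: 0.0127C* = 0.466, so C* = 36.7.
From dR/dt = 0: 0.962(1 - R*/333) = 0.0199·36.7, giving R* = 333·(1 - 0.759) = 80.2.
From dC/dt = 0: 0.00396·80.2 - 0.0755 = 0.0411P*, so P* = 0.242/0.0411 = 5.89.

R* ≈ 80.2, C* ≈ 36.7, P* ≈ 5.89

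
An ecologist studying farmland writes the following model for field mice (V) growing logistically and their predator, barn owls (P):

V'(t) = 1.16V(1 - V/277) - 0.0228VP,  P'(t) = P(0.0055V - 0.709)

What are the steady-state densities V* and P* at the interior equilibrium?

From dP/dt = 0 with P > 0: 0.0055V* = 0.709, so V* = 129.
Substitute into dV/dt = 0: 1.16(1 - 129/277) = 0.0228P*.
The bracket is 0.535, giving P* = 0.62/0.0228 = 27.2.

V* ≈ 129, P* ≈ 27.2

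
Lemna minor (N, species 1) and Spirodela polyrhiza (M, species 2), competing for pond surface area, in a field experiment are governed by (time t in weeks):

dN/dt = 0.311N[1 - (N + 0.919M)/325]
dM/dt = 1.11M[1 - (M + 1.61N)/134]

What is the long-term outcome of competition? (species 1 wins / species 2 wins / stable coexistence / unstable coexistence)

species 1 excludes species 2

Compare the nullcline intercepts: K1/α12 = 325/0.919 = 354 > K2 = 134; K2/α21 = 134/1.61 = 83.2 < K1 = 325.
Since the inequalities point opposite ways, species 1 can invade but species 2 cannot.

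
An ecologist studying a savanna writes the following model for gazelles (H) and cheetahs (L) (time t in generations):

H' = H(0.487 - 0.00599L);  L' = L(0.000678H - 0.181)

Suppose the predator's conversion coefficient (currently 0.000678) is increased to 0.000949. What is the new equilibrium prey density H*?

H* ≈ 191

At the interior fixed point, setting dL/dt = 0 with L > 0 fixes H* = (predator death rate)/(HL coefficient) — independent of the other coefficients.
With the change, H* = 0.181/0.000949 = 191; it falls from 267.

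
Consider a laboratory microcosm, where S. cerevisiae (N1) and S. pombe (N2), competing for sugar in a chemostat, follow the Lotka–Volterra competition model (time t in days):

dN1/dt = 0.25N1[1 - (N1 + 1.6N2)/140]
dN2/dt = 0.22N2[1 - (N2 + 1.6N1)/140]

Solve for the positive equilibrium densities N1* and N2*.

N1* ≈ 53.8, N2* ≈ 53.8

Setting both brackets to zero gives the nullclines N1 + 1.6N2 = 140 and 1.6N1 + N2 = 140.
Substituting N2 = 140 - 1.6N1 into the first: N1(1 - 1.6·1.6) = 140 - 1.6·140.
So N1* = -84/-1.56 = 53.8, and then N2* = 140 - 1.6·53.8 = 53.8.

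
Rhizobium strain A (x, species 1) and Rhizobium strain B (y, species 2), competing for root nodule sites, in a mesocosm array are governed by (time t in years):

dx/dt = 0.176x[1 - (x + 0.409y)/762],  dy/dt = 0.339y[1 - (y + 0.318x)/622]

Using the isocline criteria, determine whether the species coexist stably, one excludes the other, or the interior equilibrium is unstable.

Compare the nullcline intercepts: K1/α12 = 762/0.409 = 1860 > K2 = 622; K2/α21 = 622/0.318 = 1960 > K1 = 762.
Since both inequalities hold, each species can invade when rare, so the interior equilibrium is stable.

stable coexistence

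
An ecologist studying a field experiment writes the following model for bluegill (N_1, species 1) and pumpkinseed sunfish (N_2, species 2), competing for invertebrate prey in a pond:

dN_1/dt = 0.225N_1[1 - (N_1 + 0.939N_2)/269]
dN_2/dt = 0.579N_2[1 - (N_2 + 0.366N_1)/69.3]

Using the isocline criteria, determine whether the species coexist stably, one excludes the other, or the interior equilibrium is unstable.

Compare the nullcline intercepts: K1/α12 = 269/0.939 = 286 > K2 = 69.3; K2/α21 = 69.3/0.366 = 189 < K1 = 269.
Since the inequalities point opposite ways, species 1 can invade but species 2 cannot.

species 1 excludes species 2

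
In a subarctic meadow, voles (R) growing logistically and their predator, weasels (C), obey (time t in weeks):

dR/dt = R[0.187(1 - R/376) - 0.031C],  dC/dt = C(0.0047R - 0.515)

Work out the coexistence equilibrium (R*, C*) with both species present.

R* ≈ 110, C* ≈ 4.27

From dC/dt = 0 with C > 0: 0.0047R* = 0.515, so R* = 110.
Substitute into dR/dt = 0: 0.187(1 - 110/376) = 0.031C*.
The bracket is 0.709, giving C* = 0.133/0.031 = 4.27.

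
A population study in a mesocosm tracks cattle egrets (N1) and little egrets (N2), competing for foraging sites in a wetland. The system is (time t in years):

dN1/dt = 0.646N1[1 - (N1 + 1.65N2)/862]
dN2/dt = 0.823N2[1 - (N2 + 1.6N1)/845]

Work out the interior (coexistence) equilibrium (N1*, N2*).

Setting both brackets to zero gives the nullclines N1 + 1.65N2 = 862 and 1.6N1 + N2 = 845.
Substituting N2 = 845 - 1.6N1 into the first: N1(1 - 1.65·1.6) = 862 - 1.65·845.
So N1* = -532/-1.64 = 325, and then N2* = 845 - 1.6·325 = 326.

N1* ≈ 325, N2* ≈ 326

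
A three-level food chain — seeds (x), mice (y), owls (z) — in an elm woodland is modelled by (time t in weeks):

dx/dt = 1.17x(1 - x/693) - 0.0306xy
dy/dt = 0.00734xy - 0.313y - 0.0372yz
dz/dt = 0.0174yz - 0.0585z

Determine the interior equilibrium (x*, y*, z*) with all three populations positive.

From dz/dt = 0: 0.0174y* = 0.0585, so y* = 3.36.
From dx/dt = 0: 1.17(1 - x*/693) = 0.0306·3.36, giving x* = 693·(1 - 0.0879) = 632.
From dy/dt = 0: 0.00734·632 - 0.313 = 0.0372z*, so z* = 4.33/0.0372 = 116.

x* ≈ 632, y* ≈ 3.36, z* ≈ 116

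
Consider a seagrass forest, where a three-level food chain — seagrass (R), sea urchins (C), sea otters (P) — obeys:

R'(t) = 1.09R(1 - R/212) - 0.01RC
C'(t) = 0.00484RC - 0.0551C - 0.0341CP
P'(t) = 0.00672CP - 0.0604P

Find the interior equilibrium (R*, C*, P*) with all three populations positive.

From dP/dt = 0: 0.00672C* = 0.0604, so C* = 8.99.
From dR/dt = 0: 1.09(1 - R*/212) = 0.01·8.99, giving R* = 212·(1 - 0.0825) = 195.
From dC/dt = 0: 0.00484·195 - 0.0551 = 0.0341P*, so P* = 0.886/0.0341 = 26.

R* ≈ 195, C* ≈ 8.99, P* ≈ 26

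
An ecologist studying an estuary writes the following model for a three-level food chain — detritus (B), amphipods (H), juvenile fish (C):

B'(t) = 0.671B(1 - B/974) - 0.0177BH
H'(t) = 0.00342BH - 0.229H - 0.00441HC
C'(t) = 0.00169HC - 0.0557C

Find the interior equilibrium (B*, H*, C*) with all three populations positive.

From dC/dt = 0: 0.00169H* = 0.0557, so H* = 33.
From dB/dt = 0: 0.671(1 - B*/974) = 0.0177·33, giving B* = 974·(1 - 0.869) = 127.
From dH/dt = 0: 0.00342·127 - 0.229 = 0.00441C*, so C* = 0.206/0.00441 = 46.7.

B* ≈ 127, H* ≈ 33, C* ≈ 46.7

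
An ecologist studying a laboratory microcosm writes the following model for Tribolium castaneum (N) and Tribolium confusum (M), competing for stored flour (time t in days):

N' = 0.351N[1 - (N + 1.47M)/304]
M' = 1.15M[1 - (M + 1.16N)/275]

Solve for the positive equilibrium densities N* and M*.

Setting both brackets to zero gives the nullclines N + 1.47M = 304 and 1.16N + M = 275.
Substituting M = 275 - 1.16N into the first: N(1 - 1.47·1.16) = 304 - 1.47·275.
So N* = -100/-0.705 = 142, and then M* = 275 - 1.16·142 = 110.

N* ≈ 142, M* ≈ 110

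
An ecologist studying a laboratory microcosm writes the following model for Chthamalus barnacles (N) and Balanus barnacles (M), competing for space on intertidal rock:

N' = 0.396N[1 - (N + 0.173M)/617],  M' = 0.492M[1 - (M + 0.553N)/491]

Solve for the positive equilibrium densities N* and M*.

N* ≈ 588, M* ≈ 166

Setting both brackets to zero gives the nullclines N + 0.173M = 617 and 0.553N + M = 491.
Substituting M = 491 - 0.553N into the first: N(1 - 0.173·0.553) = 617 - 0.173·491.
So N* = 532/0.904 = 588, and then M* = 491 - 0.553·588 = 166.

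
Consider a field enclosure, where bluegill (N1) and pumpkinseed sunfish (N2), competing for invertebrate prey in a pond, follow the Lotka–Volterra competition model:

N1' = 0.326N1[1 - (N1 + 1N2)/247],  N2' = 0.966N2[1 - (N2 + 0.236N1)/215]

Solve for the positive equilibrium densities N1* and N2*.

Setting both brackets to zero gives the nullclines N1 + 1N2 = 247 and 0.236N1 + N2 = 215.
Substituting N2 = 215 - 0.236N1 into the first: N1(1 - 1·0.236) = 247 - 1·215.
So N1* = 32/0.764 = 41.9, and then N2* = 215 - 0.236·41.9 = 205.

N1* ≈ 41.9, N2* ≈ 205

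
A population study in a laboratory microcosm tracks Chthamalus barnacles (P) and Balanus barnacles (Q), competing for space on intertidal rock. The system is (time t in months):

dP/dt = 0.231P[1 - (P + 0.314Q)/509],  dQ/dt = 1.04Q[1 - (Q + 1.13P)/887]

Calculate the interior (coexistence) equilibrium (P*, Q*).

Setting both brackets to zero gives the nullclines P + 0.314Q = 509 and 1.13P + Q = 887.
Substituting Q = 887 - 1.13P into the first: P(1 - 0.314·1.13) = 509 - 0.314·887.
So P* = 230/0.645 = 357, and then Q* = 887 - 1.13·357 = 483.

P* ≈ 357, Q* ≈ 483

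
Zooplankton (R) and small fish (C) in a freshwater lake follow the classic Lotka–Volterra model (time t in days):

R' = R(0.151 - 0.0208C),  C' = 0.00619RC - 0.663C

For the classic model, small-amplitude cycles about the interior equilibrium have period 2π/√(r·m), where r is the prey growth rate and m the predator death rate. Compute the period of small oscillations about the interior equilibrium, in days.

T ≈ 19.9 days

Here r = 0.151 and m = 0.663, so r·m = 0.1.
ω = √0.1 = 0.316 per day, hence T = 2π/ω ≈ 19.9 days.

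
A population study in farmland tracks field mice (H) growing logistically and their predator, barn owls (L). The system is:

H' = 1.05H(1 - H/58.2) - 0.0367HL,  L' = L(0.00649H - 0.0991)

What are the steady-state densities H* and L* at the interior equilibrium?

From dL/dt = 0 with L > 0: 0.00649H* = 0.0991, so H* = 15.3.
Substitute into dH/dt = 0: 1.05(1 - 15.3/58.2) = 0.0367L*.
The bracket is 0.738, giving L* = 0.775/0.0367 = 21.1.

H* ≈ 15.3, L* ≈ 21.1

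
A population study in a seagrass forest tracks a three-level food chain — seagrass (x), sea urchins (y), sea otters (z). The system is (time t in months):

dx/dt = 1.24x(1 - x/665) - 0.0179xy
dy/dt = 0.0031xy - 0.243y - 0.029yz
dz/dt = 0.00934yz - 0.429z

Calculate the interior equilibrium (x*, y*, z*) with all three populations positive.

From dz/dt = 0: 0.00934y* = 0.429, so y* = 45.9.
From dx/dt = 0: 1.24(1 - x*/665) = 0.0179·45.9, giving x* = 665·(1 - 0.663) = 224.
From dy/dt = 0: 0.0031·224 - 0.243 = 0.029z*, so z* = 0.452/0.029 = 15.6.

x* ≈ 224, y* ≈ 45.9, z* ≈ 15.6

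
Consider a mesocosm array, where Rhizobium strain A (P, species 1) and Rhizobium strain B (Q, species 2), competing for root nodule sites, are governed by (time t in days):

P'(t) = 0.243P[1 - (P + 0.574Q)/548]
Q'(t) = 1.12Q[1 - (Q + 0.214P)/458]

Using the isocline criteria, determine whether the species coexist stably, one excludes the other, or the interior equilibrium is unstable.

stable coexistence

Compare the nullcline intercepts: K1/α12 = 548/0.574 = 955 > K2 = 458; K2/α21 = 458/0.214 = 2140 > K1 = 548.
Since both inequalities hold, each species can invade when rare, so the interior equilibrium is stable.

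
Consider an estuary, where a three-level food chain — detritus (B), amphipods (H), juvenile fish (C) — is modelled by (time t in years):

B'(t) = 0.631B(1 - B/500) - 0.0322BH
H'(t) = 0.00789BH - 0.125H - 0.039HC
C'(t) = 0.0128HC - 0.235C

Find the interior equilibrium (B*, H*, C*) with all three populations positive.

From dC/dt = 0: 0.0128H* = 0.235, so H* = 18.4.
From dB/dt = 0: 0.631(1 - B*/500) = 0.0322·18.4, giving B* = 500·(1 - 0.937) = 31.6.
From dH/dt = 0: 0.00789·31.6 - 0.125 = 0.039C*, so C* = 0.124/0.039 = 3.18.

B* ≈ 31.6, H* ≈ 18.4, C* ≈ 3.18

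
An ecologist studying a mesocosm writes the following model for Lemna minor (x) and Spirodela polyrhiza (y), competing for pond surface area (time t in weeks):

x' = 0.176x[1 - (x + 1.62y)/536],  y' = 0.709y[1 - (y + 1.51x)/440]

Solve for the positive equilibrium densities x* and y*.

Setting both brackets to zero gives the nullclines x + 1.62y = 536 and 1.51x + y = 440.
Substituting y = 440 - 1.51x into the first: x(1 - 1.62·1.51) = 536 - 1.62·440.
So x* = -177/-1.45 = 122, and then y* = 440 - 1.51·122 = 255.

x* ≈ 122, y* ≈ 255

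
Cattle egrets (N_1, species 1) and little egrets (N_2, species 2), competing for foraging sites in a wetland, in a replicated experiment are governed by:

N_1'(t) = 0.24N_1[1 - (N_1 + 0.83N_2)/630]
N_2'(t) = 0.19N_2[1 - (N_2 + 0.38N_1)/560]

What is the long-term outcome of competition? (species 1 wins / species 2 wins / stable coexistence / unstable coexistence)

stable coexistence

Compare the nullcline intercepts: K1/α12 = 630/0.83 = 759 > K2 = 560; K2/α21 = 560/0.38 = 1470 > K1 = 630.
Since both inequalities hold, each species can invade when rare, so the interior equilibrium is stable.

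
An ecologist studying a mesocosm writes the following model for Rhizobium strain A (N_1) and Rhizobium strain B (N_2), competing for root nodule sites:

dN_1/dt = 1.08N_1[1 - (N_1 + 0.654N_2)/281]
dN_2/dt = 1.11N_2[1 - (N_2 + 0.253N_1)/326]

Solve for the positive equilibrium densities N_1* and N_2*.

Setting both brackets to zero gives the nullclines N_1 + 0.654N_2 = 281 and 0.253N_1 + N_2 = 326.
Substituting N_2 = 326 - 0.253N_1 into the first: N_1(1 - 0.654·0.253) = 281 - 0.654·326.
So N_1* = 67.8/0.835 = 81.2, and then N_2* = 326 - 0.253·81.2 = 305.

N_1* ≈ 81.2, N_2* ≈ 305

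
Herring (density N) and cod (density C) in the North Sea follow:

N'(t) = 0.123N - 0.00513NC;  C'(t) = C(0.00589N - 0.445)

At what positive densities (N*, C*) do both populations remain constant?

Set dC/dt = 0 with C > 0: 0.00589N - 0.445 = 0, so N* = 0.445/0.00589 = 75.6.
Set dN/dt = 0 with N > 0: 0.123 - 0.00513C = 0, so C* = 0.123/0.00513 = 24.

N* ≈ 75.6, C* ≈ 24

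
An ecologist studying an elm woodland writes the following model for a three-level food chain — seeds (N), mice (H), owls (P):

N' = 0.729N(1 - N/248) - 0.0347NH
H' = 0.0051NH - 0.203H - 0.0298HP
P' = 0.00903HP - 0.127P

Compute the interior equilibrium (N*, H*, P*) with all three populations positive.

N* ≈ 82, H* ≈ 14.1, P* ≈ 7.22

From dP/dt = 0: 0.00903H* = 0.127, so H* = 14.1.
From dN/dt = 0: 0.729(1 - N*/248) = 0.0347·14.1, giving N* = 248·(1 - 0.669) = 82.
From dH/dt = 0: 0.0051·82 - 0.203 = 0.0298P*, so P* = 0.215/0.0298 = 7.22.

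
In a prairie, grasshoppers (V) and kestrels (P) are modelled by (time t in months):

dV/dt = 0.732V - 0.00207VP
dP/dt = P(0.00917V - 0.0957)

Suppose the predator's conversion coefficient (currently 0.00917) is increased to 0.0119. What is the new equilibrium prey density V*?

V* ≈ 8.04

At the interior fixed point, setting dP/dt = 0 with P > 0 fixes V* = (predator death rate)/(VP coefficient) — independent of the other coefficients.
With the change, V* = 0.0957/0.0119 = 8.04; it falls from 10.4.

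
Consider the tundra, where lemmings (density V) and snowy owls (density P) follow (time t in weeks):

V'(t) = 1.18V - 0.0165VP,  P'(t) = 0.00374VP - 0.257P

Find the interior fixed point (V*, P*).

Set dP/dt = 0 with P > 0: 0.00374V - 0.257 = 0, so V* = 0.257/0.00374 = 68.7.
Set dV/dt = 0 with V > 0: 1.18 - 0.0165P = 0, so P* = 1.18/0.0165 = 71.5.

V* ≈ 68.7, P* ≈ 71.5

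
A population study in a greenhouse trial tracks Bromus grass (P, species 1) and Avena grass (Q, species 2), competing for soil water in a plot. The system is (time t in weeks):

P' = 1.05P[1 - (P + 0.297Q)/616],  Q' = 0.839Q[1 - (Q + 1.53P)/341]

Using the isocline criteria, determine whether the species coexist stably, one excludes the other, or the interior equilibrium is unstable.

Compare the nullcline intercepts: K1/α12 = 616/0.297 = 2070 > K2 = 341; K2/α21 = 341/1.53 = 223 < K1 = 616.
Since the inequalities point opposite ways, species 1 can invade but species 2 cannot.

species 1 excludes species 2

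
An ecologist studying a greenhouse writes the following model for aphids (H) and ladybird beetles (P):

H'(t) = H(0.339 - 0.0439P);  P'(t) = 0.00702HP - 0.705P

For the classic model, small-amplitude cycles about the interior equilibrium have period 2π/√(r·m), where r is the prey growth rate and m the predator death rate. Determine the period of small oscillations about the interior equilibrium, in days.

T ≈ 12.9 days

Here r = 0.339 and m = 0.705, so r·m = 0.239.
ω = √0.239 = 0.489 per day, hence T = 2π/ω ≈ 12.9 days.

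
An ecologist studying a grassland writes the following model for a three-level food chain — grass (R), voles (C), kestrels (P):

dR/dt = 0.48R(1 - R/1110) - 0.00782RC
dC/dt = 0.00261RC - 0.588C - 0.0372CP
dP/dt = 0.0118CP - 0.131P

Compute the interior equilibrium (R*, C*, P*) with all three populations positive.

R* ≈ 909, C* ≈ 11.1, P* ≈ 48

From dP/dt = 0: 0.0118C* = 0.131, so C* = 11.1.
From dR/dt = 0: 0.48(1 - R*/1110) = 0.00782·11.1, giving R* = 1110·(1 - 0.181) = 909.
From dC/dt = 0: 0.00261·909 - 0.588 = 0.0372P*, so P* = 1.79/0.0372 = 48.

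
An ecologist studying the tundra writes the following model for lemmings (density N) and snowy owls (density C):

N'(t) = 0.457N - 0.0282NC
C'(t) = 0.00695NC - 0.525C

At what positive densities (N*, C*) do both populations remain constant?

N* ≈ 75.5, C* ≈ 16.2

Set dC/dt = 0 with C > 0: 0.00695N - 0.525 = 0, so N* = 0.525/0.00695 = 75.5.
Set dN/dt = 0 with N > 0: 0.457 - 0.0282C = 0, so C* = 0.457/0.0282 = 16.2.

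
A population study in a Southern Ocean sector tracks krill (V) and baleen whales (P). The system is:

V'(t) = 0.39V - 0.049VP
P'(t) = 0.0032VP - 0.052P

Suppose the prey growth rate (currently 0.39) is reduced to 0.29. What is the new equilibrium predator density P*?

At the interior fixed point, setting dV/dt = 0 with V > 0 fixes P* = (prey growth rate)/(VP coefficient) — independent of the other coefficients.
With the change, P* = 0.29/0.049 = 5.92; it falls from 7.96.

P* ≈ 5.92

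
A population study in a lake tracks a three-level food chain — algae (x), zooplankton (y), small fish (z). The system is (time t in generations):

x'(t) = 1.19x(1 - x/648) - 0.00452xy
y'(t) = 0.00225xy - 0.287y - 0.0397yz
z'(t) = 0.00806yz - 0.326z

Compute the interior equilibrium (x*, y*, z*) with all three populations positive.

x* ≈ 548, y* ≈ 40.4, z* ≈ 23.9

From dz/dt = 0: 0.00806y* = 0.326, so y* = 40.4.
From dx/dt = 0: 1.19(1 - x*/648) = 0.00452·40.4, giving x* = 648·(1 - 0.154) = 548.
From dy/dt = 0: 0.00225·548 - 0.287 = 0.0397z*, so z* = 0.947/0.0397 = 23.9.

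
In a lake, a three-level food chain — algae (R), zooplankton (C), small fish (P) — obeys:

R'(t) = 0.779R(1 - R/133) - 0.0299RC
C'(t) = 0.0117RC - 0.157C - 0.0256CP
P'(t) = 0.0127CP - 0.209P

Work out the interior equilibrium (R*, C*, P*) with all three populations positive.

From dP/dt = 0: 0.0127C* = 0.209, so C* = 16.5.
From dR/dt = 0: 0.779(1 - R*/133) = 0.0299·16.5, giving R* = 133·(1 - 0.632) = 49.
From dC/dt = 0: 0.0117·49 - 0.157 = 0.0256P*, so P* = 0.416/0.0256 = 16.3.

R* ≈ 49, C* ≈ 16.5, P* ≈ 16.3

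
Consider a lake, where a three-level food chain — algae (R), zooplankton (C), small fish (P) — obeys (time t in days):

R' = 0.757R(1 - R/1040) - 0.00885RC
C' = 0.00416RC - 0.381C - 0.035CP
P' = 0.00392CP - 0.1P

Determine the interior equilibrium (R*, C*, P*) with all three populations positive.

R* ≈ 730, C* ≈ 25.5, P* ≈ 75.9

From dP/dt = 0: 0.00392C* = 0.1, so C* = 25.5.
From dR/dt = 0: 0.757(1 - R*/1040) = 0.00885·25.5, giving R* = 1040·(1 - 0.298) = 730.
From dC/dt = 0: 0.00416·730 - 0.381 = 0.035P*, so P* = 2.66/0.035 = 75.9.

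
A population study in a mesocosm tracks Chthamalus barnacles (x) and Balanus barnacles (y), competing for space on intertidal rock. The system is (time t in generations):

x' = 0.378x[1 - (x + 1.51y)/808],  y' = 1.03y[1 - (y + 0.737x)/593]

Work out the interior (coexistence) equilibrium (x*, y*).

Setting both brackets to zero gives the nullclines x + 1.51y = 808 and 0.737x + y = 593.
Substituting y = 593 - 0.737x into the first: x(1 - 1.51·0.737) = 808 - 1.51·593.
So x* = -87.4/-0.113 = 775, and then y* = 593 - 0.737·775 = 22.1.

x* ≈ 775, y* ≈ 22.1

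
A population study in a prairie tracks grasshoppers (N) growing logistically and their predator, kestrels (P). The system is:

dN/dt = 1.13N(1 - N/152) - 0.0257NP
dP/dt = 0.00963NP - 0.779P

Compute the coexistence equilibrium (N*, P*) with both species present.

From dP/dt = 0 with P > 0: 0.00963N* = 0.779, so N* = 80.9.
Substitute into dN/dt = 0: 1.13(1 - 80.9/152) = 0.0257P*.
The bracket is 0.468, giving P* = 0.529/0.0257 = 20.6.

N* ≈ 80.9, P* ≈ 20.6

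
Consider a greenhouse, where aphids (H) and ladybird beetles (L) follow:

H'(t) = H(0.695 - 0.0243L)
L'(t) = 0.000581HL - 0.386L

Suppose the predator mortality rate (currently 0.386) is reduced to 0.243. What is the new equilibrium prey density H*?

At the interior fixed point, setting dL/dt = 0 with L > 0 fixes H* = (predator death rate)/(HL coefficient) — independent of the other coefficients.
With the change, H* = 0.243/0.000581 = 418; it falls from 664.

H* ≈ 418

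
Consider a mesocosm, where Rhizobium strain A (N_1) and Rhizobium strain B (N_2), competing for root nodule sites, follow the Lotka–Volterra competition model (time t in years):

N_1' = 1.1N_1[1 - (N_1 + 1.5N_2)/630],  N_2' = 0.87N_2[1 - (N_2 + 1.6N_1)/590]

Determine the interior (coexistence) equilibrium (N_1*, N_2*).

N_1* ≈ 182, N_2* ≈ 299

Setting both brackets to zero gives the nullclines N_1 + 1.5N_2 = 630 and 1.6N_1 + N_2 = 590.
Substituting N_2 = 590 - 1.6N_1 into the first: N_1(1 - 1.5·1.6) = 630 - 1.5·590.
So N_1* = -255/-1.4 = 182, and then N_2* = 590 - 1.6·182 = 299.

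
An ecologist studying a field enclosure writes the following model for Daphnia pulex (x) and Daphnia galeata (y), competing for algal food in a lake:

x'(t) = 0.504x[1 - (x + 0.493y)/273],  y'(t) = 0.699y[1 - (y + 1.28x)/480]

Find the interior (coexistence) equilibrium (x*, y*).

Setting both brackets to zero gives the nullclines x + 0.493y = 273 and 1.28x + y = 480.
Substituting y = 480 - 1.28x into the first: x(1 - 0.493·1.28) = 273 - 0.493·480.
So x* = 36.4/0.369 = 98.5, and then y* = 480 - 1.28·98.5 = 354.

x* ≈ 98.5, y* ≈ 354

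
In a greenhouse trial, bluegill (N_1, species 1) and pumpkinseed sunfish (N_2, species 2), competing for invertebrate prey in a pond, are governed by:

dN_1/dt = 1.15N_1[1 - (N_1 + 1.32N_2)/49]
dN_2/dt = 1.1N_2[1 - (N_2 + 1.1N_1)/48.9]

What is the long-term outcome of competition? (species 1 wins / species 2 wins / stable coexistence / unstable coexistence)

Compare the nullcline intercepts: K1/α12 = 49/1.32 = 37.1 < K2 = 48.9; K2/α21 = 48.9/1.1 = 44.5 < K1 = 49.
Since both are reversed, neither can invade when rare; the interior point is a saddle.

unstable coexistence (outcome depends on initial conditions)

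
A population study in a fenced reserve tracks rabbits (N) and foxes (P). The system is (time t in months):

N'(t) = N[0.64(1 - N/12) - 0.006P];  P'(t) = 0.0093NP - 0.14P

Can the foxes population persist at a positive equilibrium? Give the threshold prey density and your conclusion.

The predator equation gives dP/dt > 0 only when N > 0.14/0.0093 = 15.1.
Without the predator, N → K = 12. Since 12 < 15.1, the predator cannot invade.

Threshold N = 15.1; K < 15.1, so no, the predator goes extinct.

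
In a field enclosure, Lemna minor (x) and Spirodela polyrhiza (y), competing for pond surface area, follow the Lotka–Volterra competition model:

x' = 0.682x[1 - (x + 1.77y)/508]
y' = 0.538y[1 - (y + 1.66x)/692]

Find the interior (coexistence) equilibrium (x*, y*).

Setting both brackets to zero gives the nullclines x + 1.77y = 508 and 1.66x + y = 692.
Substituting y = 692 - 1.66x into the first: x(1 - 1.77·1.66) = 508 - 1.77·692.
So x* = -717/-1.94 = 370, and then y* = 692 - 1.66·370 = 78.1.

x* ≈ 370, y* ≈ 78.1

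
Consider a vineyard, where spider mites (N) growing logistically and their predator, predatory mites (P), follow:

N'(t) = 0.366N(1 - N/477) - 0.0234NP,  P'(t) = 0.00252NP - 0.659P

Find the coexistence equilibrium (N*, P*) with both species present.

N* ≈ 262, P* ≈ 7.07

From dP/dt = 0 with P > 0: 0.00252N* = 0.659, so N* = 262.
Substitute into dN/dt = 0: 0.366(1 - 262/477) = 0.0234P*.
The bracket is 0.452, giving P* = 0.165/0.0234 = 7.07.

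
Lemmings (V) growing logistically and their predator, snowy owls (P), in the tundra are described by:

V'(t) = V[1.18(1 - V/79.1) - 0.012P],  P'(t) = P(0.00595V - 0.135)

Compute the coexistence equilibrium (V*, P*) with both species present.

From dP/dt = 0 with P > 0: 0.00595V* = 0.135, so V* = 22.7.
Substitute into dV/dt = 0: 1.18(1 - 22.7/79.1) = 0.012P*.
The bracket is 0.713, giving P* = 0.842/0.012 = 70.1.

V* ≈ 22.7, P* ≈ 70.1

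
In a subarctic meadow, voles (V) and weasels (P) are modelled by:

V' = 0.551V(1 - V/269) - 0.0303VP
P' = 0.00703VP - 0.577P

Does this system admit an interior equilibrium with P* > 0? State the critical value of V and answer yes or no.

The predator equation gives dP/dt > 0 only when V > 0.577/0.00703 = 82.1.
Without the predator, V → K = 269. Since 269 > 82.1, the predator can invade and persist.

Threshold V = 82.1; K > 82.1, so yes, the predator persists.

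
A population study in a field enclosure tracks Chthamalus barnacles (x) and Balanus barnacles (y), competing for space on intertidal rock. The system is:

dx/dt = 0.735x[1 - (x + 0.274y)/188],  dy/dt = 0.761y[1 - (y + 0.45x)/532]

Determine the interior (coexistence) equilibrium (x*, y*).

Setting both brackets to zero gives the nullclines x + 0.274y = 188 and 0.45x + y = 532.
Substituting y = 532 - 0.45x into the first: x(1 - 0.274·0.45) = 188 - 0.274·532.
So x* = 42.2/0.877 = 48.2, and then y* = 532 - 0.45·48.2 = 510.

x* ≈ 48.2, y* ≈ 510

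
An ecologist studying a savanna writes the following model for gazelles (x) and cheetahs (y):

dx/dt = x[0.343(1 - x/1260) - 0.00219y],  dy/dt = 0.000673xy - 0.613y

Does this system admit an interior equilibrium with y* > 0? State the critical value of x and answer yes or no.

The predator equation gives dy/dt > 0 only when x > 0.613/0.000673 = 911.
Without the predator, x → K = 1260. Since 1260 > 911, the predator can invade and persist.

Threshold x = 911; K > 911, so yes, the predator persists.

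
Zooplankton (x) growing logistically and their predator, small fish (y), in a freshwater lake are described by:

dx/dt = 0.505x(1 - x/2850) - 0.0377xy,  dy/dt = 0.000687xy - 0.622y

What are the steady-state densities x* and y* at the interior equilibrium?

From dy/dt = 0 with y > 0: 0.000687x* = 0.622, so x* = 905.
Substitute into dx/dt = 0: 0.505(1 - 905/2850) = 0.0377y*.
The bracket is 0.682, giving y* = 0.345/0.0377 = 9.14.

x* ≈ 905, y* ≈ 9.14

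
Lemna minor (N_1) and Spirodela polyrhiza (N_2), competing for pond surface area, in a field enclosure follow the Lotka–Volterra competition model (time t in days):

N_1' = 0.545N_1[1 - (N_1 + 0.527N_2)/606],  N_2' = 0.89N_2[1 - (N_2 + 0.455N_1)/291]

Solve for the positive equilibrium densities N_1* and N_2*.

N_1* ≈ 595, N_2* ≈ 20.1

Setting both brackets to zero gives the nullclines N_1 + 0.527N_2 = 606 and 0.455N_1 + N_2 = 291.
Substituting N_2 = 291 - 0.455N_1 into the first: N_1(1 - 0.527·0.455) = 606 - 0.527·291.
So N_1* = 453/0.76 = 595, and then N_2* = 291 - 0.455·595 = 20.1.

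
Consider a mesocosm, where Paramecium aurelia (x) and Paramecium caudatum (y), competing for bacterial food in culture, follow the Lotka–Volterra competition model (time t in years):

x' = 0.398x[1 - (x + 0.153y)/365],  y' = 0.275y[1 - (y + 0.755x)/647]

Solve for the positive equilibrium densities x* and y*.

x* ≈ 301, y* ≈ 420

Setting both brackets to zero gives the nullclines x + 0.153y = 365 and 0.755x + y = 647.
Substituting y = 647 - 0.755x into the first: x(1 - 0.153·0.755) = 365 - 0.153·647.
So x* = 266/0.884 = 301, and then y* = 647 - 0.755·301 = 420.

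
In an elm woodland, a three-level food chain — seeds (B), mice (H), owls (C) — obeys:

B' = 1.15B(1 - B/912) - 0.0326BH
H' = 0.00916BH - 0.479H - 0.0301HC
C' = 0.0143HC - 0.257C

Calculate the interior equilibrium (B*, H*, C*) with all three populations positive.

B* ≈ 447, H* ≈ 18, C* ≈ 120

From dC/dt = 0: 0.0143H* = 0.257, so H* = 18.
From dB/dt = 0: 1.15(1 - B*/912) = 0.0326·18, giving B* = 912·(1 - 0.509) = 447.
From dH/dt = 0: 0.00916·447 - 0.479 = 0.0301C*, so C* = 3.62/0.0301 = 120.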